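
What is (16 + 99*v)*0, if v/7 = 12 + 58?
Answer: 0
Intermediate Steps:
v = 490 (v = 7*(12 + 58) = 7*70 = 490)
(16 + 99*v)*0 = (16 + 99*490)*0 = (16 + 48510)*0 = 48526*0 = 0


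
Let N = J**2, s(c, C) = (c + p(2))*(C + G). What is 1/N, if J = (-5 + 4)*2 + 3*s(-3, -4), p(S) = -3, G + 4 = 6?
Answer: 1/1156 ≈ 0.00086505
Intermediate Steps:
G = 2 (G = -4 + 6 = 2)
s(c, C) = (-3 + c)*(2 + C) (s(c, C) = (c - 3)*(C + 2) = (-3 + c)*(2 + C))
J = 34 (J = (-5 + 4)*2 + 3*(-6 - 3*(-4) + 2*(-3) - 4*(-3)) = -1*2 + 3*(-6 + 12 - 6 + 12) = -2 + 3*12 = -2 + 36 = 34)
N = 1156 (N = 34**2 = 1156)
1/N = 1/1156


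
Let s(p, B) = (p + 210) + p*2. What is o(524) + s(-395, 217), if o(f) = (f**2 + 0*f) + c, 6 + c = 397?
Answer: 273992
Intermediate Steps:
c = 391 (c = -6 + 397 = 391)
o(f) = 391 + f**2 (o(f) = (f**2 + 0*f) + 391 = (f**2 + 0) + 391 = f**2 + 391 = 391 + f**2)
s(p, B) = 210 + 3*p (s(p, B) = (210 + p) + 2*p = 210 + 3*p)
o(524) + s(-395, 217) = (391 + 524**2) + (210 + 3*(-395)) = (391 + 274576) + (210 - 1185) = 274967 - 975 = 273992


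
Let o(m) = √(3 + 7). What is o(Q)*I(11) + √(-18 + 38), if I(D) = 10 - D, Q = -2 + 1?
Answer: -√10 + 2*√5 ≈ 1.3099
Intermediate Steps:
Q = -1
o(m) = √10
o(Q)*I(11) + √(-18 + 38) = √10*(10 - 1*11) + √(-18 + 38) = √10*(10 - 11) + √20 = √10*(-1) + 2*√5 = -√10 + 2*√5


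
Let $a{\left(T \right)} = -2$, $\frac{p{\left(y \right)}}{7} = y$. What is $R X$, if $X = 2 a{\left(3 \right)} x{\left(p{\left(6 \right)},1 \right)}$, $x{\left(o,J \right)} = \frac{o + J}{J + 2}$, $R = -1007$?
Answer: $\frac{173204}{3} \approx 57735.0$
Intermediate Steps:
$p{\left(y \right)} = 7 y$
$x{\left(o,J \right)} = \frac{J + o}{2 + J}$
$X = - \frac{172}{3}$ ($X = 2 \left(-2\right) \frac{1 + 7 \cdot 6}{2 + 1} = - 4 \frac{1 + 42}{3} = - 4 \cdot \frac{1}{3} \cdot 43 = \left(-4\right) \frac{43}{3} = - \frac{172}{3} \approx -57.333$)
$R X = \left(-1007\right) \left(- \frac{172}{3}\right) = \frac{173204}{3}$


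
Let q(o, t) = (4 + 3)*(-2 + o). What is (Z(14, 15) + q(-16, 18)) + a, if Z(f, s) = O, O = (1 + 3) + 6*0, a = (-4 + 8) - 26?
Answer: -144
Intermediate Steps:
a = -22 (a = 4 - 26 = -22)
O = 4 (O = 4 + 0 = 4)
q(o, t) = -14 + 7*o (q(o, t) = 7*(-2 + o) = -14 + 7*o)
Z(f, s) = 4
(Z(14, 15) + q(-16, 18)) + a = (4 + (-14 + 7*(-16))) - 22 = (4 + (-14 - 112)) - 22 = (4 - 126) - 22 = -122 - 22 = -144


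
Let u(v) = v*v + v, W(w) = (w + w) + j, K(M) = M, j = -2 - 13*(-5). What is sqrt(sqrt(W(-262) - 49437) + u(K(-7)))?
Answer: sqrt(42 + I*sqrt(49898)) ≈ 11.604 + 9.6253*I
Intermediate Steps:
j = 63 (j = -2 + 65 = 63)
W(w) = 63 + 2*w (W(w) = (w + w) + 63 = 2*w + 63 = 63 + 2*w)
u(v) = v + v**2 (u(v) = v**2 + v = v + v**2)
sqrt(sqrt(W(-262) - 49437) + u(K(-7))) = sqrt(sqrt((63 + 2*(-262)) - 49437) - 7*(1 - 7)) = sqrt(sqrt((63 - 524) - 49437) - 7*(-6)) = sqrt(sqrt(-461 - 49437) + 42) = sqrt(sqrt(-49898) + 42) = sqrt(I*sqrt(49898) + 42) = sqrt(42 + I*sqrt(49898))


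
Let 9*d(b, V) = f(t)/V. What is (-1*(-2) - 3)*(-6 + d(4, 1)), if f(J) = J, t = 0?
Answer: 6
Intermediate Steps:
d(b, V) = 0 (d(b, V) = (0/V)/9 = (1/9)*0 = 0)
(-1*(-2) - 3)*(-6 + d(4, 1)) = (-1*(-2) - 3)*(-6 + 0) = (2 - 3)*(-6) = -1*(-6) = 6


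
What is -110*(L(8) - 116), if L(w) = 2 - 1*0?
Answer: 12540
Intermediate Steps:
L(w) = 2 (L(w) = 2 + 0 = 2)
-110*(L(8) - 116) = -110*(2 - 116) = -110*(-114) = 12540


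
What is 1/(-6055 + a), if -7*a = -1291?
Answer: -7/41094 ≈ -0.00017034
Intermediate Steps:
a = 1291/7 (a = -1/7*(-1291) = 1291/7 ≈ 184.43)
1/(-6055 + a) = 1/(-6055 + 1291/7) = 1/(-41094/7) = -7/41094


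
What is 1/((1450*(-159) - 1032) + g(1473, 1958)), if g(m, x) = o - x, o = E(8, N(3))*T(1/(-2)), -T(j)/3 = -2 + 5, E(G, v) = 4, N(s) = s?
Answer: -1/233576 ≈ -4.2813e-6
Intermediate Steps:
T(j) = -9 (T(j) = -3*(-2 + 5) = -3*3 = -9)
o = -36 (o = 4*(-9) = -36)
g(m, x) = -36 - x
1/((1450*(-159) - 1032) + g(1473, 1958)) = 1/((1450*(-159) - 1032) + (-36 - 1*1958)) = 1/((-230550 - 1032) + (-36 - 1958)) = 1/(-231582 - 1994) = 1/(-233576) = -1/233576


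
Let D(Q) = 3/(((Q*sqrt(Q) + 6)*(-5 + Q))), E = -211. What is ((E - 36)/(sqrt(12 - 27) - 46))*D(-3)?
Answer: 247/(8*(-2 + I*sqrt(3))*(46 - I*sqrt(15))) ≈ -0.17654 - 0.18094*I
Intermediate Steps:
D(Q) = 3/((-5 + Q)*(6 + Q**(3/2))) (D(Q) = 3/(((Q**(3/2) + 6)*(-5 + Q))) = 3/(((6 + Q**(3/2))*(-5 + Q))) = 3/(((-5 + Q)*(6 + Q**(3/2)))) = 3*(1/((-5 + Q)*(6 + Q**(3/2)))) = 3/((-5 + Q)*(6 + Q**(3/2))))
((E - 36)/(sqrt(12 - 27) - 46))*D(-3) = ((-211 - 36)/(sqrt(12 - 27) - 46))*(3/(-30 + (-3)**(5/2) - (-15)*I*sqrt(3) + 6*(-3))) = (-247/(sqrt(-15) - 46))*(3/(-30 + 9*I*sqrt(3) - (-15)*I*sqrt(3) - 18)) = (-247/(I*sqrt(15) - 46))*(3/(-30 + 9*I*sqrt(3) + 15*I*sqrt(3) - 18)) = (-247/(-46 + I*sqrt(15)))*(3/(-48 + 24*I*sqrt(3))) = -741/((-48 + 24*I*sqrt(3))*(-46 + I*sqrt(15)))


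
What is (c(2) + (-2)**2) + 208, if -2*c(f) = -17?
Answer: 441/2 ≈ 220.50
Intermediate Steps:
c(f) = 17/2 (c(f) = -1/2*(-17) = 17/2)
(c(2) + (-2)**2) + 208 = (17/2 + (-2)**2) + 208 = (17/2 + 4) + 208 = 25/2 + 208 = 441/2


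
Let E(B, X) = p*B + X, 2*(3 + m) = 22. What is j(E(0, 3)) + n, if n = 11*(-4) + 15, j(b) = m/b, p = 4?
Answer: -79/3 ≈ -26.333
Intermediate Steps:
m = 8 (m = -3 + (1/2)*22 = -3 + 11 = 8)
E(B, X) = X + 4*B (E(B, X) = 4*B + X = X + 4*B)
j(b) = 8/b
n = -29 (n = -44 + 15 = -29)
j(E(0, 3)) + n = 8/(3 + 4*0) - 29 = 8/(3 + 0) - 29 = 8/3 - 29 = -79/3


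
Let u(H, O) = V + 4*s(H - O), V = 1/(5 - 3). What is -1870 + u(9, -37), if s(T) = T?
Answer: -3371/2 ≈ -1685.5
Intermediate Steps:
V = ½ (V = 1/2 = ½ ≈ 0.50000)
u(H, O) = ½ - 4*O + 4*H (u(H, O) = ½ + 4*(H - O) = ½ + (-4*O + 4*H) = ½ - 4*O + 4*H)
-1870 + u(9, -37) = -1870 + (½ - 4*(-37) + 4*9) = -1870 + (½ + 148 + 36) = -1870 + 369/2 = -3371/2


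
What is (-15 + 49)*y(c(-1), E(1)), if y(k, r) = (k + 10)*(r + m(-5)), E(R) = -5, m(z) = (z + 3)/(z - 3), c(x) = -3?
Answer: -2261/2 ≈ -1130.5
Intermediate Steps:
m(z) = (3 + z)/(-3 + z)
y(k, r) = (10 + k)*(¼ + r) (y(k, r) = (k + 10)*(r + (3 - 5)/(-3 - 5)) = (10 + k)*(r - 2/(-8)) = (10 + k)*(r - ⅛*(-2)) = (10 + k)*(r + ¼) = (10 + k)*(¼ + r))
(-15 + 49)*y(c(-1), E(1)) = (-15 + 49)*(5/2 + 10*(-5) + (¼)*(-3) - 3*(-5)) = 34*(5/2 - 50 - ¾ + 15) = 34*(-133/4) = -2261/2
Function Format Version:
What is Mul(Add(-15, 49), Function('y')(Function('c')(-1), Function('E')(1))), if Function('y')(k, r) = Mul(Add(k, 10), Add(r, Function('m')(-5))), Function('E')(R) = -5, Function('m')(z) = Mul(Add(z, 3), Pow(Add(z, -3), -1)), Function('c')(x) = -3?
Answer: Rational(-2261, 2) ≈ -1130.5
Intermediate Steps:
Function('m')(z) = Mul(Pow(Add(-3, z), -1), Add(3, z)) (Function('m')(z) = Mul(Add(3, z), Pow(Add(-3, z), -1)) = Mul(Pow(Add(-3, z), -1), Add(3, z)))
Function('y')(k, r) = Mul(Add(10, k), Add(Rational(1, 4), r)) (Function('y')(k, r) = Mul(Add(k, 10), Add(r, Mul(Pow(Add(-3, -5), -1), Add(3, -5)))) = Mul(Add(10, k), Add(r, Mul(Pow(-8, -1), -2))) = Mul(Add(10, k), Add(r, Mul(Rational(-1, 8), -2))) = Mul(Add(10, k), Add(r, Rational(1, 4))) = Mul(Add(10, k), Add(Rational(1, 4), r)))
Mul(Add(-15, 49), Function('y')(Function('c')(-1), Function('E')(1))) = Mul(Add(-15, 49), Add(Rational(5, 2), Mul(10, -5), Mul(Rational(1, 4), -3), Mul(-3, -5))) = Mul(34, Add(Rational(5, 2), -50, Rational(-3, 4), 15)) = Mul(34, Rational(-133, 4)) = Rational(-2261, 2)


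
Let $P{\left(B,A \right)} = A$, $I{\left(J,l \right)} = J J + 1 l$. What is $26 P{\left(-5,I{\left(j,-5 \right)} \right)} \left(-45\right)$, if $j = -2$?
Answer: $1170$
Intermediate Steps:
$I{\left(J,l \right)} = l + J^{2}$ ($I{\left(J,l \right)} = J^{2} + l = l + J^{2}$)
$26 P{\left(-5,I{\left(j,-5 \right)} \right)} \left(-45\right) = 26 \left(-5 + \left(-2\right)^{2}\right) \left(-45\right) = 26 \left(-5 + 4\right) \left(-45\right) = 26 \left(-1\right) \left(-45\right) = \left(-26\right) \left(-45\right) = 1170$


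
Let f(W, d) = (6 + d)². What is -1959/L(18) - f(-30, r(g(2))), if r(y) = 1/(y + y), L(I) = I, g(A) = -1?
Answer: -1669/12 ≈ -139.08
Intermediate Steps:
r(y) = 1/(2*y)
-1959/L(18) - f(-30, r(g(2))) = -1959/18 - (6 + (½)/(-1))² = -1959*1/18 - (6 + (½)*(-1))² = -653/6 - (6 - ½)² = -653/6 - (11/2)² = -653/6 - 1*121/4 = -653/6 - 121/4 = -1669/12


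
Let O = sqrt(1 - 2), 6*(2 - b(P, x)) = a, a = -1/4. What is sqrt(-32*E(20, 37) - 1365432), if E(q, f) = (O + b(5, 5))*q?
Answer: 2*sqrt(-3075162 - 1440*I)/3 ≈ 0.27372 - 1169.1*I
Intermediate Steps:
a = -1/4 (a = -1*1/4 = -1/4 ≈ -0.25000)
b(P, x) = 49/24 (b(P, x) = 2 - 1/6*(-1/4) = 2 + 1/24 = 49/24)
O = I (O = sqrt(-1) = I ≈ 1.0*I)
E(q, f) = q*(49/24 + I) (E(q, f) = (I + 49/24)*q = (49/24 + I)*q = q*(49/24 + I))
sqrt(-32*E(20, 37) - 1365432) = sqrt(-4*20*(49 + 24*I)/3 - 1365432) = sqrt(-32*(245/6 + 20*I) - 1365432) = sqrt((-3920/3 - 640*I) - 1365432) = sqrt(-4100216/3 - 640*I)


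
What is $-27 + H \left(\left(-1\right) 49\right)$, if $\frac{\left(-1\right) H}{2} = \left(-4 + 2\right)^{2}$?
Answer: $365$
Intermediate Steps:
$H = -8$ ($H = - 2 \left(-4 + 2\right)^{2} = - 2 \left(-2\right)^{2} = \left(-2\right) 4 = -8$)
$-27 + H \left(\left(-1\right) 49\right) = -27 - 8 \left(\left(-1\right) 49\right) = -27 - -392 = -27 + 392 = 365$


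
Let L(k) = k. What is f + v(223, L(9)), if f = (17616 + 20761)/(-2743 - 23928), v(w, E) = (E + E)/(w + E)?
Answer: -4211693/3093836 ≈ -1.3613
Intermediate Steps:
v(w, E) = 2*E/(E + w) (v(w, E) = (2*E)/(E + w) = 2*E/(E + w))
f = -38377/26671 (f = 38377/(-26671) = 38377*(-1/26671) = -38377/26671 ≈ -1.4389)
f + v(223, L(9)) = -38377/26671 + 2*9/(9 + 223) = -38377/26671 + 2*9/232 = -38377/26671 + 2*9*(1/232) = -38377/26671 + 9/116 = -4211693/3093836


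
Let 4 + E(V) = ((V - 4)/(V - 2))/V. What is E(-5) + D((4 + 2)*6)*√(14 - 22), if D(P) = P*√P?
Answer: -149/35 + 432*I*√2 ≈ -4.2571 + 610.94*I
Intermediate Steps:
E(V) = -4 + (-4 + V)/(V*(-2 + V)) (E(V) = -4 + ((V - 4)/(V - 2))/V = -4 + ((-4 + V)/(-2 + V))/V = -4 + (-4 + V)/(V*(-2 + V)))
D(P) = P^(3/2)
E(-5) + D((4 + 2)*6)*√(14 - 22) = (-4 - 4*(-5)² + 9*(-5))/((-5)*(-2 - 5)) + ((4 + 2)*6)^(3/2)*√(14 - 22) = -⅕*(-4 - 4*25 - 45)/(-7) + (6*6)^(3/2)*√(-8) = -⅕*(-⅐)*(-4 - 100 - 45) + 36^(3/2)*(2*I*√2) = -⅕*(-⅐)*(-149) + 216*(2*I*√2) = -149/35 + 432*I*√2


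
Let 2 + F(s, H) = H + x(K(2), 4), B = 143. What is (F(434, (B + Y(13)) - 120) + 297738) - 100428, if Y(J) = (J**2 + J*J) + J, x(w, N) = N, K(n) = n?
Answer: 197686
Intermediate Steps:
Y(J) = J + 2*J**2 (Y(J) = (J**2 + J**2) + J = 2*J**2 + J = J + 2*J**2)
F(s, H) = 2 + H (F(s, H) = -2 + (H + 4) = -2 + (4 + H) = 2 + H)
(F(434, (B + Y(13)) - 120) + 297738) - 100428 = ((2 + ((143 + 13*(1 + 2*13)) - 120)) + 297738) - 100428 = ((2 + ((143 + 13*(1 + 26)) - 120)) + 297738) - 100428 = ((2 + ((143 + 13*27) - 120)) + 297738) - 100428 = ((2 + ((143 + 351) - 120)) + 297738) - 100428 = ((2 + (494 - 120)) + 297738) - 100428 = ((2 + 374) + 297738) - 100428 = (376 + 297738) - 100428 = 298114 - 100428 = 197686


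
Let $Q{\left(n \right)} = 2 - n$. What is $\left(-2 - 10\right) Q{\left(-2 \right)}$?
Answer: $-48$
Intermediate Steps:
$\left(-2 - 10\right) Q{\left(-2 \right)} = \left(-2 - 10\right) \left(2 - -2\right) = - 12 \left(2 + 2\right) = \left(-12\right) 4 = -48$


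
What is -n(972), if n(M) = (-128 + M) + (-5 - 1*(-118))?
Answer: -957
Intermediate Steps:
n(M) = -15 + M (n(M) = (-128 + M) + (-5 + 118) = (-128 + M) + 113 = -15 + M)
-n(972) = -(-15 + 972) = -1*957 = -957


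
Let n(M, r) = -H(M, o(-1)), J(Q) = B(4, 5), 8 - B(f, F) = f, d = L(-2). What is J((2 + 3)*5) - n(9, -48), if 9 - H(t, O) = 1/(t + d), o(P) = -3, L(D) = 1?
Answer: 129/10 ≈ 12.900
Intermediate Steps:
d = 1
B(f, F) = 8 - f
H(t, O) = 9 - 1/(1 + t) (H(t, O) = 9 - 1/(t + 1) = 9 - 1/(1 + t))
J(Q) = 4 (J(Q) = 8 - 1*4 = 8 - 4 = 4)
n(M, r) = -(8 + 9*M)/(1 + M)
J((2 + 3)*5) - n(9, -48) = 4 - (-8 - 9*9)/(1 + 9) = 4 - (-8 - 81)/10 = 4 - (-89)/10 = 4 - 1*(-89/10) = 4 + 89/10 = 129/10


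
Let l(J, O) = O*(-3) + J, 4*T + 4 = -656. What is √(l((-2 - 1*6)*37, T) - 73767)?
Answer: 44*I*√38 ≈ 271.23*I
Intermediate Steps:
T = -165 (T = -1 + (¼)*(-656) = -1 - 164 = -165)
l(J, O) = J - 3*O (l(J, O) = -3*O + J = J - 3*O)
√(l((-2 - 1*6)*37, T) - 73767) = √(((-2 - 1*6)*37 - 3*(-165)) - 73767) = √(((-2 - 6)*37 + 495) - 73767) = √((-8*37 + 495) - 73767) = √((-296 + 495) - 73767) = √(199 - 73767) = √(-73568) = 44*I*√38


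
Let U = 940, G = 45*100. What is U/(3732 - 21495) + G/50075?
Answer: 1314520/35579289 ≈ 0.036946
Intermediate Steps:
G = 4500
U/(3732 - 21495) + G/50075 = 940/(3732 - 21495) + 4500/50075 = 940/(-17763) + 4500*(1/50075) = 940*(-1/17763) + 180/2003 = -940/17763 + 180/2003 = 1314520/35579289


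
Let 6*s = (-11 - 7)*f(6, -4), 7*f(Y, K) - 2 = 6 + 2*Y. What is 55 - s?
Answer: 445/7 ≈ 63.571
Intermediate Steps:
f(Y, K) = 8/7 + 2*Y/7 (f(Y, K) = 2/7 + (6 + 2*Y)/7 = 2/7 + (6/7 + 2*Y/7) = 8/7 + 2*Y/7)
s = -60/7 (s = ((-11 - 7)*(8/7 + (2/7)*6))/6 = (-18*(8/7 + 12/7))/6 = (-18*20/7)/6 = (⅙)*(-360/7) = -60/7 ≈ -8.5714)
55 - s = 55 - 1*(-60/7) = 55 + 60/7 = 445/7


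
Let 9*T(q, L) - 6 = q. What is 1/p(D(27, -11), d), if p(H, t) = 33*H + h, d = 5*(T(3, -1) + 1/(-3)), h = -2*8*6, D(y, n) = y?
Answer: 1/795 ≈ 0.0012579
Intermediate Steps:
T(q, L) = ⅔ + q/9
h = -96 (h = -16*6 = -96)
d = 10/3 (d = 5*((⅔ + (⅑)*3) + 1/(-3)) = 5*((⅔ + ⅓) - ⅓) = 5*(1 - ⅓) = 5*(⅔) = 10/3 ≈ 3.3333)
p(H, t) = -96 + 33*H (p(H, t) = 33*H - 96 = -96 + 33*H)
1/p(D(27, -11), d) = 1/(-96 + 33*27) = 1/(-96 + 891) = 1/795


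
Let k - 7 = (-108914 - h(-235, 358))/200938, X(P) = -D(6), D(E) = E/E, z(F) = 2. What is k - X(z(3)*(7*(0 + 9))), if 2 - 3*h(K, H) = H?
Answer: 2248063/301407 ≈ 7.4586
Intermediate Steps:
D(E) = 1
h(K, H) = ⅔ - H/3
X(P) = -1 (X(P) = -1*1 = -1)
k = 1946656/301407 (k = 7 + (-108914 - (⅔ - ⅓*358))/200938 = 7 + (-108914 - (⅔ - 358/3))*(1/200938) = 7 + (-108914 - 1*(-356/3))*(1/200938) = 7 + (-108914 + 356/3)*(1/200938) = 7 - 326386/3*1/200938 = 7 - 163193/301407 = 1946656/301407 ≈ 6.4586)
k - X(z(3)*(7*(0 + 9))) = 1946656/301407 - 1*(-1) = 1946656/301407 + 1 = 2248063/301407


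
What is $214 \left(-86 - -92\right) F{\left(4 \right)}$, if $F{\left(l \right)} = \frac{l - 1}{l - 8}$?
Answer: $-963$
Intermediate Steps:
$F{\left(l \right)} = \frac{-1 + l}{-8 + l}$
$214 \left(-86 - -92\right) F{\left(4 \right)} = 214 \left(-86 - -92\right) \frac{-1 + 4}{-8 + 4} = 214 \left(-86 + 92\right) \frac{1}{-4} \cdot 3 = 214 \cdot 6 \left(\left(- \frac{1}{4}\right) 3\right) = 1284 \left(- \frac{3}{4}\right) = -963$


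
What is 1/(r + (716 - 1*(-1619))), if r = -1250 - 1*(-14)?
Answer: 1/1099 ≈ 0.00090992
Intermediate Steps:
r = -1236 (r = -1250 + 14 = -1236)
1/(r + (716 - 1*(-1619))) = 1/(-1236 + (716 - 1*(-1619))) = 1/(-1236 + (716 + 1619)) = 1/(-1236 + 2335) = 1/1099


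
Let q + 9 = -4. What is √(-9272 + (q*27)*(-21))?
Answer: I*√1901 ≈ 43.6*I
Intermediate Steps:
q = -13 (q = -9 - 4 = -13)
√(-9272 + (q*27)*(-21)) = √(-9272 - 13*27*(-21)) = √(-9272 - 351*(-21)) = √(-9272 + 7371) = √(-1901) = I*√1901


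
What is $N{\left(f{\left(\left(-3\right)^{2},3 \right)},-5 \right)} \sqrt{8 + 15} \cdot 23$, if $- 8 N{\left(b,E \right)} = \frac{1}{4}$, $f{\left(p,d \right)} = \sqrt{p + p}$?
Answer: $- \frac{23 \sqrt{23}}{32} \approx -3.447$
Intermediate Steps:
$f{\left(p,d \right)} = \sqrt{2} \sqrt{p}$ ($f{\left(p,d \right)} = \sqrt{2 p} = \sqrt{2} \sqrt{p}$)
$N{\left(b,E \right)} = - \frac{1}{32}$ ($N{\left(b,E \right)} = - \frac{1}{8 \cdot 4} = \left(- \frac{1}{8}\right) \frac{1}{4} = - \frac{1}{32}$)
$N{\left(f{\left(\left(-3\right)^{2},3 \right)},-5 \right)} \sqrt{8 + 15} \cdot 23 = - \frac{\sqrt{8 + 15}}{32} \cdot 23 = - \frac{\sqrt{23}}{32} \cdot 23 = - \frac{23 \sqrt{23}}{32}$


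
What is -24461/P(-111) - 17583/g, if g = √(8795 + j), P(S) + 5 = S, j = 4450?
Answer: 24461/116 - 5861*√13245/4415 ≈ 58.091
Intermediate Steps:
P(S) = -5 + S
g = √13245 (g = √(8795 + 4450) = √13245 ≈ 115.09)
-24461/P(-111) - 17583/g = -24461/(-5 - 111) - 17583*√13245/13245 = -24461/(-116) - 5861*√13245/4415 = -24461*(-1/116) - 5861*√13245/4415 = 24461/116 - 5861*√13245/4415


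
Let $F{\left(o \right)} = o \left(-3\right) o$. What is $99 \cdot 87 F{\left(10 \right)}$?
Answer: $-2583900$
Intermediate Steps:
$F{\left(o \right)} = - 3 o^{2}$ ($F{\left(o \right)} = - 3 o o = - 3 o^{2}$)
$99 \cdot 87 F{\left(10 \right)} = 99 \cdot 87 \left(- 3 \cdot 10^{2}\right) = 8613 \left(\left(-3\right) 100\right) = 8613 \left(-300\right) = -2583900$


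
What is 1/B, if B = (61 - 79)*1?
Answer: -1/18 ≈ -0.055556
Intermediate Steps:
B = -18 (B = -18*1 = -18)
1/B = 1/(-18) = -1/18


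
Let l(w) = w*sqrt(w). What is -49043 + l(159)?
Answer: -49043 + 159*sqrt(159) ≈ -47038.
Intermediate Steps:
l(w) = w**(3/2)
-49043 + l(159) = -49043 + 159**(3/2) = -49043 + 159*sqrt(159)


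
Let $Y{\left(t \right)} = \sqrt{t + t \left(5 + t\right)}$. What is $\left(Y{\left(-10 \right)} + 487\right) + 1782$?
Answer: $2269 + 2 \sqrt{10} \approx 2275.3$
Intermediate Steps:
$\left(Y{\left(-10 \right)} + 487\right) + 1782 = \left(\sqrt{- 10 \left(6 - 10\right)} + 487\right) + 1782 = \left(\sqrt{\left(-10\right) \left(-4\right)} + 487\right) + 1782 = \left(\sqrt{40} + 487\right) + 1782 = \left(2 \sqrt{10} + 487\right) + 1782 = \left(487 + 2 \sqrt{10}\right) + 1782 = 2269 + 2 \sqrt{10}$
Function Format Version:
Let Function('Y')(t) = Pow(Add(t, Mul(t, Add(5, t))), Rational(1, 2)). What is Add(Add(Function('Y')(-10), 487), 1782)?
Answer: Add(2269, Mul(2, Pow(10, Rational(1, 2)))) ≈ 2275.3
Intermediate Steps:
Add(Add(Function('Y')(-10), 487), 1782) = Add(Add(Pow(Mul(-10, Add(6, -10)), Rational(1, 2)), 487), 1782) = Add(Add(Pow(Mul(-10, -4), Rational(1, 2)), 487), 1782) = Add(Add(Pow(40, Rational(1, 2)), 487), 1782) = Add(Add(Mul(2, Pow(10, Rational(1, 2))), 487), 1782) = Add(Add(487, Mul(2, Pow(10, Rational(1, 2)))), 1782) = Add(2269, Mul(2, Pow(10, Rational(1, 2))))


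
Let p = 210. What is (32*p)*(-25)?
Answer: -168000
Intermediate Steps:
(32*p)*(-25) = (32*210)*(-25) = 6720*(-25) = -168000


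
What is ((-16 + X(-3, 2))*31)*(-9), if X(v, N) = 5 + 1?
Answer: 2790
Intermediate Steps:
X(v, N) = 6
((-16 + X(-3, 2))*31)*(-9) = ((-16 + 6)*31)*(-9) = -10*31*(-9) = -310*(-9) = 2790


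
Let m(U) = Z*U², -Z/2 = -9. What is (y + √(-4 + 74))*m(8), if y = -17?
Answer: -19584 + 1152*√70 ≈ -9945.7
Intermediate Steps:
Z = 18 (Z = -2*(-9) = 18)
m(U) = 18*U²
(y + √(-4 + 74))*m(8) = (-17 + √(-4 + 74))*(18*8²) = (-17 + √70)*(18*64) = (-17 + √70)*1152 = -19584 + 1152*√70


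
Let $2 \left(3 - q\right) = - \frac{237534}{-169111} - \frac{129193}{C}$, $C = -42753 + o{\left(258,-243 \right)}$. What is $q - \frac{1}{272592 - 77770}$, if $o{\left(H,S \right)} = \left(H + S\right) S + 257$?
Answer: $\frac{682345064025014}{760093225864561} \approx 0.89771$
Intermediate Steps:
$o{\left(H,S \right)} = 257 + S \left(H + S\right)$ ($o{\left(H,S \right)} = S \left(H + S\right) + 257 = 257 + S \left(H + S\right)$)
$C = -46141$ ($C = -42753 + \left(257 + \left(-243\right)^{2} + 258 \left(-243\right)\right) = -42753 + \left(257 + 59049 - 62694\right) = -42753 - 3388 = -46141$)
$q = \frac{14009690189}{15605901302}$ ($q = 3 - \frac{- \frac{237534}{-169111} - \frac{129193}{-46141}}{2} = 3 - \frac{\left(-237534\right) \left(- \frac{1}{169111}\right) - - \frac{129193}{46141}}{2} = 3 - \frac{\frac{237534}{169111} + \frac{129193}{46141}}{2} = 3 - \frac{32808013717}{15605901302} = \frac{14009690189}{15605901302} \approx 0.89772$)
$q - \frac{1}{272592 - 77770} = \frac{14009690189}{15605901302} - \frac{1}{272592 - 77770} = \frac{14009690189}{15605901302} - \frac{1}{194822} = \frac{682345064025014}{760093225864561}$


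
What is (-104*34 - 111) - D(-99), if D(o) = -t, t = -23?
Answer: -3670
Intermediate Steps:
D(o) = 23 (D(o) = -1*(-23) = 23)
(-104*34 - 111) - D(-99) = (-104*34 - 111) - 1*23 = (-3536 - 111) - 23 = -3647 - 23 = -3670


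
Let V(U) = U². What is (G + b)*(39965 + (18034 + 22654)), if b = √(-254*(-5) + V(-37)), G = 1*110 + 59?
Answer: 13630357 + 80653*√2639 ≈ 1.7774e+7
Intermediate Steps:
G = 169 (G = 110 + 59 = 169)
b = √2639 (b = √(-254*(-5) + (-37)²) = √(1270 + 1369) = √2639 ≈ 51.371)
(G + b)*(39965 + (18034 + 22654)) = (169 + √2639)*(39965 + (18034 + 22654)) = (169 + √2639)*(39965 + 40688) = (169 + √2639)*80653 = 13630357 + 80653*√2639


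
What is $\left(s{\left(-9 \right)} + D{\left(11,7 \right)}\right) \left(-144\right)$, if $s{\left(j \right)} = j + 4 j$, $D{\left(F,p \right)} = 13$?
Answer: $4608$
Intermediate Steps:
$s{\left(j \right)} = 5 j$
$\left(s{\left(-9 \right)} + D{\left(11,7 \right)}\right) \left(-144\right) = \left(5 \left(-9\right) + 13\right) \left(-144\right) = \left(-45 + 13\right) \left(-144\right) = \left(-32\right) \left(-144\right) = 4608$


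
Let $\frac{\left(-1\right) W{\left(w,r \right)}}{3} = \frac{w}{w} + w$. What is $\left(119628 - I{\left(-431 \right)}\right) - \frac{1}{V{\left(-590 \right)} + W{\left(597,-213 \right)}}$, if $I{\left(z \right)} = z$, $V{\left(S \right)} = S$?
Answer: $\frac{286220657}{2384} \approx 1.2006 \cdot 10^{5}$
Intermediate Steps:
$W{\left(w,r \right)} = -3 - 3 w$ ($W{\left(w,r \right)} = - 3 \left(\frac{w}{w} + w\right) = - 3 \left(1 + w\right) = -3 - 3 w$)
$\left(119628 - I{\left(-431 \right)}\right) - \frac{1}{V{\left(-590 \right)} + W{\left(597,-213 \right)}} = \left(119628 - -431\right) - \frac{1}{-590 - 1794} = \left(119628 + 431\right) - \frac{1}{-590 - 1794} = 120059 - \frac{1}{-590 - 1794} = 120059 - \frac{1}{-2384} = 120059 - - \frac{1}{2384} = 120059 + \frac{1}{2384} = \frac{286220657}{2384}$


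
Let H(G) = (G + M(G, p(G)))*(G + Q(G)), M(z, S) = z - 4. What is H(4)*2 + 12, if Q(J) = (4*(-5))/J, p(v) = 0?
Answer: 4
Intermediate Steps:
Q(J) = -20/J
M(z, S) = -4 + z
H(G) = (-4 + 2*G)*(G - 20/G) (H(G) = (G + (-4 + G))*(G - 20/G) = (-4 + 2*G)*(G - 20/G))
H(4)*2 + 12 = (-40 - 4*4 + 2*4² + 80/4)*2 + 12 = (-40 - 16 + 2*16 + 80*(¼))*2 + 12 = (-40 - 16 + 32 + 20)*2 + 12 = -4*2 + 12 = -8 + 12 = 4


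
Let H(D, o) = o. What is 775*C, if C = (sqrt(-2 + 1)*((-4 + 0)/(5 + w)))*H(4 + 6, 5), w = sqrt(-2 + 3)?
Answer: -7750*I/3 ≈ -2583.3*I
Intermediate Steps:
w = 1 (w = sqrt(1) = 1)
C = -10*I/3 (C = (sqrt(-2 + 1)*((-4 + 0)/(5 + 1)))*5 = (sqrt(-1)*(-4/6))*5 = (I*(-4*1/6))*5 = (I*(-2/3))*5 = -2*I/3*5 = -10*I/3 ≈ -3.3333*I)
775*C = 775*(-10*I/3) = -7750*I/3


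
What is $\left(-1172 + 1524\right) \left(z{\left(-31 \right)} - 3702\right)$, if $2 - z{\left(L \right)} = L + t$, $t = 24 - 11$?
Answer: $-1296064$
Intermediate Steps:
$t = 13$ ($t = 24 - 11 = 13$)
$z{\left(L \right)} = -11 - L$ ($z{\left(L \right)} = 2 - \left(L + 13\right) = 2 - \left(13 + L\right) = -11 - L$)
$\left(-1172 + 1524\right) \left(z{\left(-31 \right)} - 3702\right) = \left(-1172 + 1524\right) \left(\left(-11 - -31\right) - 3702\right) = 352 \left(\left(-11 + 31\right) - 3702\right) = 352 \left(20 - 3702\right) = 352 \left(-3682\right) = -1296064$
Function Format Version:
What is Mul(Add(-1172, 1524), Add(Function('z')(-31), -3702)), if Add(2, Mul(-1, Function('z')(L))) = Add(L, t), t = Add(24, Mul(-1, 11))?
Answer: -1296064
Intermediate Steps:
t = 13 (t = Add(24, -11) = 13)
Function('z')(L) = Add(-11, Mul(-1, L)) (Function('z')(L) = Add(2, Mul(-1, Add(L, 13))) = Add(2, Mul(-1, Add(13, L))) = Add(2, Add(-13, Mul(-1, L))) = Add(-11, Mul(-1, L)))
Mul(Add(-1172, 1524), Add(Function('z')(-31), -3702)) = Mul(Add(-1172, 1524), Add(Add(-11, Mul(-1, -31)), -3702)) = Mul(352, Add(Add(-11, 31), -3702)) = Mul(352, Add(20, -3702)) = Mul(352, -3682) = -1296064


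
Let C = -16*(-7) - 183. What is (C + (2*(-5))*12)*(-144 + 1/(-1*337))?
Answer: 9269039/337 ≈ 27505.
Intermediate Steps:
C = -71 (C = 112 - 183 = -71)
(C + (2*(-5))*12)*(-144 + 1/(-1*337)) = (-71 + (2*(-5))*12)*(-144 + 1/(-1*337)) = (-71 - 10*12)*(-144 + 1/(-337)) = (-71 - 120)*(-144 - 1/337) = -191*(-48529/337) = 9269039/337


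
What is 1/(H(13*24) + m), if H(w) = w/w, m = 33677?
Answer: 1/33678 ≈ 2.9693e-5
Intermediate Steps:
H(w) = 1
1/(H(13*24) + m) = 1/(1 + 33677) = 1/33678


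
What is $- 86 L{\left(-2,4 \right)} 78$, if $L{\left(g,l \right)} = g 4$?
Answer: $53664$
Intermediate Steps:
$L{\left(g,l \right)} = 4 g$
$- 86 L{\left(-2,4 \right)} 78 = - 86 \cdot 4 \left(-2\right) 78 = \left(-86\right) \left(-8\right) 78 = 688 \cdot 78 = 53664$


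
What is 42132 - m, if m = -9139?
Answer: 51271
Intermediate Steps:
42132 - m = 42132 - 1*(-9139) = 42132 + 9139 = 51271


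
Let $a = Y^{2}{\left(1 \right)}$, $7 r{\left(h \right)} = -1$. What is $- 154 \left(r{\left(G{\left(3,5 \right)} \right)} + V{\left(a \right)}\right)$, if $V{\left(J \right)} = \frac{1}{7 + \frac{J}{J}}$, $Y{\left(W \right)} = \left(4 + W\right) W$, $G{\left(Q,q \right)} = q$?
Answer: $\frac{11}{4} \approx 2.75$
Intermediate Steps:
$Y{\left(W \right)} = W \left(4 + W\right)$
$r{\left(h \right)} = - \frac{1}{7}$ ($r{\left(h \right)} = \frac{1}{7} \left(-1\right) = - \frac{1}{7}$)
$a = 25$ ($a = \left(1 \left(4 + 1\right)\right)^{2} = \left(1 \cdot 5\right)^{2} = 5^{2} = 25$)
$V{\left(J \right)} = \frac{1}{8}$ ($V{\left(J \right)} = \frac{1}{7 + 1} = \frac{1}{8}$)
$- 154 \left(r{\left(G{\left(3,5 \right)} \right)} + V{\left(a \right)}\right) = - 154 \left(- \frac{1}{7} + \frac{1}{8}\right) = \left(-154\right) \left(- \frac{1}{56}\right) = \frac{11}{4}$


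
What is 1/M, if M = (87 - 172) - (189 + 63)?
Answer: -1/337 ≈ -0.0029674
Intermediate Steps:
M = -337 (M = -85 - 1*252 = -85 - 252 = -337)
1/M = 1/(-337) = -1/337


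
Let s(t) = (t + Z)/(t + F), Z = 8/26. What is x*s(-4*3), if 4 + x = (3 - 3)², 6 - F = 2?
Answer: -76/13 ≈ -5.8462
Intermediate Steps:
F = 4 (F = 6 - 1*2 = 6 - 2 = 4)
Z = 4/13 (Z = 8*(1/26) = 4/13 ≈ 0.30769)
x = -4 (x = -4 + (3 - 3)² = -4 + 0² = -4 + 0 = -4)
s(t) = (4/13 + t)/(4 + t) (s(t) = (t + 4/13)/(t + 4) = (4/13 + t)/(4 + t))
x*s(-4*3) = -4*(4/13 - 4*3)/(4 - 4*3) = -4*(4/13 - 12)/(4 - 12) = -4*(-152)/((-8)*13) = -(-1)*(-152)/(2*13) = -4*19/13 = -76/13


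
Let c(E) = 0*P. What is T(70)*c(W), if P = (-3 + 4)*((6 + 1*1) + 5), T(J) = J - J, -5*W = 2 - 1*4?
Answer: 0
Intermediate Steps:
W = ⅖ (W = -(2 - 1*4)/5 = -(2 - 4)/5 = -⅕*(-2) = ⅖ ≈ 0.40000)
T(J) = 0
P = 12 (P = 1*((6 + 1) + 5) = 1*(7 + 5) = 1*12 = 12)
c(E) = 0 (c(E) = 0*12 = 0)
T(70)*c(W) = 0*0 = 0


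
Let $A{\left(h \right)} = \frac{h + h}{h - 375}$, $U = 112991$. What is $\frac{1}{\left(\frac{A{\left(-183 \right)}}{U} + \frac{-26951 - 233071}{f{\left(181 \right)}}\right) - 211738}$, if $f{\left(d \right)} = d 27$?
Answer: $- \frac{5705932509}{1208466332397473} \approx -4.7216 \cdot 10^{-6}$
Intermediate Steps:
$f{\left(d \right)} = 27 d$
$A{\left(h \right)} = \frac{2 h}{-375 + h}$
$\frac{1}{\left(\frac{A{\left(-183 \right)}}{U} + \frac{-26951 - 233071}{f{\left(181 \right)}}\right) - 211738} = \frac{1}{\left(\frac{2 \left(-183\right) \frac{1}{-375 - 183}}{112991} + \frac{-26951 - 233071}{27 \cdot 181}\right) - 211738} = \frac{1}{\left(2 \left(-183\right) \frac{1}{-558} \cdot \frac{1}{112991} - \frac{260022}{4887}\right) - 211738} = \frac{1}{\left(2 \left(-183\right) \left(- \frac{1}{558}\right) \frac{1}{112991} - \frac{86674}{1629}\right) - 211738} = \frac{1}{\left(\frac{61}{93} \cdot \frac{1}{112991} - \frac{86674}{1629}\right) - 211738} = \frac{1}{\left(\frac{61}{10508163} - \frac{86674}{1629}\right) - 211738} = \frac{1}{- \frac{303594806831}{5705932509} - 211738} = \frac{1}{- \frac{1208466332397473}{5705932509}} = - \frac{5705932509}{1208466332397473}$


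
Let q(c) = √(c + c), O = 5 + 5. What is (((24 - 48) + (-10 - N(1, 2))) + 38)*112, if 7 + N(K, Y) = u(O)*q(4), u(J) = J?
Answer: 1232 - 2240*√2 ≈ -1935.8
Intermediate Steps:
O = 10
q(c) = √2*√c (q(c) = √(2*c) = √2*√c)
N(K, Y) = -7 + 20*√2 (N(K, Y) = -7 + 10*(√2*√4) = -7 + 10*(√2*2) = -7 + 10*(2*√2) = -7 + 20*√2)
(((24 - 48) + (-10 - N(1, 2))) + 38)*112 = (((24 - 48) + (-10 - (-7 + 20*√2))) + 38)*112 = ((-24 + (-10 + (7 - 20*√2))) + 38)*112 = ((-24 + (-3 - 20*√2)) + 38)*112 = ((-27 - 20*√2) + 38)*112 = (11 - 20*√2)*112 = 1232 - 2240*√2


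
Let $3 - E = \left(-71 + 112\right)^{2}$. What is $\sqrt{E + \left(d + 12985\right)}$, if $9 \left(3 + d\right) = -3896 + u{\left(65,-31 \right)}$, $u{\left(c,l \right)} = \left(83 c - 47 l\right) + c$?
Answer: $\frac{\sqrt{104757}}{3} \approx 107.89$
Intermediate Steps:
$E = -1678$ ($E = 3 - \left(-71 + 112\right)^{2} = 3 - 41^{2} = 3 - 1681 = -1678$)
$u{\left(c,l \right)} = - 47 l + 84 c$ ($u{\left(c,l \right)} = \left(- 47 l + 83 c\right) + c = - 47 l + 84 c$)
$d = \frac{998}{3}$ ($d = -3 + \frac{-3896 + \left(\left(-47\right) \left(-31\right) + 84 \cdot 65\right)}{9} = -3 + \frac{-3896 + \left(1457 + 5460\right)}{9} = -3 + \frac{-3896 + 6917}{9} = -3 + \frac{1}{9} \cdot 3021 = -3 + \frac{1007}{3} = \frac{998}{3} \approx 332.67$)
$\sqrt{E + \left(d + 12985\right)} = \sqrt{-1678 + \left(\frac{998}{3} + 12985\right)} = \sqrt{-1678 + \frac{39953}{3}} = \sqrt{\frac{34919}{3}} = \frac{\sqrt{104757}}{3}$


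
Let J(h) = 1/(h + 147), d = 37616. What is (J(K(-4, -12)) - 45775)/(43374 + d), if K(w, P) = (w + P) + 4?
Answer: -3089812/5466825 ≈ -0.56519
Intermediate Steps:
K(w, P) = 4 + P + w (K(w, P) = (P + w) + 4 = 4 + P + w)
J(h) = 1/(147 + h)
(J(K(-4, -12)) - 45775)/(43374 + d) = (1/(147 + (4 - 12 - 4)) - 45775)/(43374 + 37616) = (1/(147 - 12) - 45775)/80990 = (1/135 - 45775)*(1/80990) = -6179624/135*1/80990 = -3089812/5466825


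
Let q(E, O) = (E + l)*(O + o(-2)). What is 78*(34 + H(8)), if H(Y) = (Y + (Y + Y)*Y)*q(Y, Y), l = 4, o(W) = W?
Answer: 766428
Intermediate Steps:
q(E, O) = (-2 + O)*(4 + E) (q(E, O) = (E + 4)*(O - 2) = (4 + E)*(-2 + O) = (-2 + O)*(4 + E))
H(Y) = (Y + 2*Y²)*(-8 + Y² + 2*Y) (H(Y) = (Y + (Y + Y)*Y)*(-8 - 2*Y + 4*Y + Y*Y) = (Y + (2*Y)*Y)*(-8 - 2*Y + 4*Y + Y²) = (Y + 2*Y²)*(-8 + Y² + 2*Y))
78*(34 + H(8)) = 78*(34 + 8*(1 + 2*8)*(-8 + 8² + 2*8)) = 78*(34 + 8*(1 + 16)*(-8 + 64 + 16)) = 78*(34 + 8*17*72) = 78*(34 + 9792) = 78*9826 = 766428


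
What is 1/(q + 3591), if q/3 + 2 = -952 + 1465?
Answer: 1/5124 ≈ 0.00019516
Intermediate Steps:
q = 1533 (q = -6 + 3*(-952 + 1465) = -6 + 3*513 = -6 + 1539 = 1533)
1/(q + 3591) = 1/(1533 + 3591) = 1/5124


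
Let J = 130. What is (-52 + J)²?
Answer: 6084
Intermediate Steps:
(-52 + J)² = (-52 + 130)² = 78² = 6084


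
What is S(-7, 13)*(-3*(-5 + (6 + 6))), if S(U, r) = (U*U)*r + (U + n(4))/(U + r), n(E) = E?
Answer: -26733/2 ≈ -13367.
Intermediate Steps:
S(U, r) = r*U**2 + (4 + U)/(U + r) (S(U, r) = (U*U)*r + (U + 4)/(U + r) = U**2*r + (4 + U)/(U + r) = r*U**2 + (4 + U)/(U + r))
S(-7, 13)*(-3*(-5 + (6 + 6))) = ((4 - 7 + 13*(-7)**3 + (-7)**2*13**2)/(-7 + 13))*(-3*(-5 + (6 + 6))) = ((4 - 7 + 13*(-343) + 49*169)/6)*(-3*(-5 + 12)) = ((4 - 7 - 4459 + 8281)/6)*(-3*7) = ((1/6)*3819)*(-21) = (1273/2)*(-21) = -26733/2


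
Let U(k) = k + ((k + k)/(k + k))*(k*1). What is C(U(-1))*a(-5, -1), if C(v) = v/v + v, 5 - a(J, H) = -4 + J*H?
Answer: -4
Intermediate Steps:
a(J, H) = 9 - H*J (a(J, H) = 5 - (-4 + J*H) = 5 - (-4 + H*J) = 5 + (4 - H*J) = 9 - H*J)
U(k) = 2*k (U(k) = k + ((2*k)/((2*k)))*k = k + ((2*k)*(1/(2*k)))*k = k + 1*k = k + k = 2*k)
C(v) = 1 + v
C(U(-1))*a(-5, -1) = (1 + 2*(-1))*(9 - 1*(-1)*(-5)) = (1 - 2)*(9 - 5) = -1*4 = -4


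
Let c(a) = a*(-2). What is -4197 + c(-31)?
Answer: -4135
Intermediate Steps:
c(a) = -2*a
-4197 + c(-31) = -4197 - 2*(-31) = -4197 + 62 = -4135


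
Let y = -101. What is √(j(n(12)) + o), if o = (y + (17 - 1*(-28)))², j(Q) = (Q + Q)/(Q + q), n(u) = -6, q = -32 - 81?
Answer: 2*√11102581/119 ≈ 56.001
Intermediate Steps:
q = -113
j(Q) = 2*Q/(-113 + Q) (j(Q) = (Q + Q)/(Q - 113) = (2*Q)/(-113 + Q) = 2*Q/(-113 + Q))
o = 3136 (o = (-101 + (17 - 1*(-28)))² = (-101 + (17 + 28))² = (-101 + 45)² = (-56)² = 3136)
√(j(n(12)) + o) = √(2*(-6)/(-113 - 6) + 3136) = √(2*(-6)/(-119) + 3136) = √(2*(-6)*(-1/119) + 3136) = √(12/119 + 3136) = √(373196/119) = 2*√11102581/119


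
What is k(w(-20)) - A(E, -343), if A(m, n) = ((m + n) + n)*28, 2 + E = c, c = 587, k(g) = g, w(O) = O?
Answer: 2808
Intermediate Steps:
E = 585 (E = -2 + 587 = 585)
A(m, n) = 28*m + 56*n (A(m, n) = (m + 2*n)*28 = 28*m + 56*n)
k(w(-20)) - A(E, -343) = -20 - (28*585 + 56*(-343)) = -20 - (16380 - 19208) = -20 - 1*(-2828) = -20 + 2828 = 2808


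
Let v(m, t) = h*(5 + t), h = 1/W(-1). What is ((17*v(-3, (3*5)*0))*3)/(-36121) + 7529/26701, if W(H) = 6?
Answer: 541640433/1928933642 ≈ 0.28080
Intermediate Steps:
h = ⅙ (h = 1/6 = ⅙ ≈ 0.16667)
v(m, t) = ⅚ + t/6 (v(m, t) = (5 + t)/6 = ⅚ + t/6)
((17*v(-3, (3*5)*0))*3)/(-36121) + 7529/26701 = ((17*(⅚ + ((3*5)*0)/6))*3)/(-36121) + 7529/26701 = ((17*(⅚ + (15*0)/6))*3)*(-1/36121) + 7529*(1/26701) = ((17*(⅚ + (⅙)*0))*3)*(-1/36121) + 7529/26701 = ((17*(⅚ + 0))*3)*(-1/36121) + 7529/26701 = ((17*(⅚))*3)*(-1/36121) + 7529/26701 = ((85/6)*3)*(-1/36121) + 7529/26701 = (85/2)*(-1/36121) + 7529/26701 = -85/72242 + 7529/26701 = 541640433/1928933642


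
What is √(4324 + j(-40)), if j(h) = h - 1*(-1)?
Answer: √4285 ≈ 65.460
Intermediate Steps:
j(h) = 1 + h (j(h) = h + 1 = 1 + h)
√(4324 + j(-40)) = √(4324 + (1 - 40)) = √(4324 - 39) = √4285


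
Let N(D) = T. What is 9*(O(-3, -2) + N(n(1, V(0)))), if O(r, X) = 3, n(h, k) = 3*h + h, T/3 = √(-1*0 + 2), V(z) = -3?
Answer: 27 + 27*√2 ≈ 65.184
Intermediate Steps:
T = 3*√2 (T = 3*√(-1*0 + 2) = 3*√(0 + 2) = 3*√2 ≈ 4.2426)
n(h, k) = 4*h
N(D) = 3*√2
9*(O(-3, -2) + N(n(1, V(0)))) = 9*(3 + 3*√2) = 27 + 27*√2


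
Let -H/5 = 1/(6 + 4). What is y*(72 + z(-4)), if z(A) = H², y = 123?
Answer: 35547/4 ≈ 8886.8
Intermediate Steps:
H = -½ (H = -5/(6 + 4) = -5/10 = -5*⅒ = -½ ≈ -0.50000)
z(A) = ¼ (z(A) = (-½)² = ¼)
y*(72 + z(-4)) = 123*(72 + ¼) = 123*(289/4) = 35547/4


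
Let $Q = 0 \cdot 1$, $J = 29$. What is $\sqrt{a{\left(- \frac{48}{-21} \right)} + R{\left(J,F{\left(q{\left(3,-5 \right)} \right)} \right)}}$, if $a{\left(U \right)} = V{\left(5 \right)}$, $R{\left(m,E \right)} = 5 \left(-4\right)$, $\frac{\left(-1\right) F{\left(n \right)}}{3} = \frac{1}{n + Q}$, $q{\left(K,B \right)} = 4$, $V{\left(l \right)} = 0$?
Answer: $2 i \sqrt{5} \approx 4.4721 i$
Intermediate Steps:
$Q = 0$
$F{\left(n \right)} = - \frac{3}{n}$ ($F{\left(n \right)} = - \frac{3}{n + 0} = - \frac{3}{n}$)
$R{\left(m,E \right)} = -20$
$a{\left(U \right)} = 0$
$\sqrt{a{\left(- \frac{48}{-21} \right)} + R{\left(J,F{\left(q{\left(3,-5 \right)} \right)} \right)}} = \sqrt{0 - 20} = \sqrt{-20} = 2 i \sqrt{5}$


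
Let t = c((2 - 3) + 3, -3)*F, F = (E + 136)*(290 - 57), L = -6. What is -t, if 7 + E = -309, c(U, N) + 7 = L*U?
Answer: -796860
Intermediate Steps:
c(U, N) = -7 - 6*U
E = -316 (E = -7 - 309 = -316)
F = -41940 (F = (-316 + 136)*(290 - 57) = -180*233 = -41940)
t = 796860 (t = (-7 - 6*((2 - 3) + 3))*(-41940) = (-7 - 6*(-1 + 3))*(-41940) = (-7 - 6*2)*(-41940) = (-7 - 12)*(-41940) = -19*(-41940) = 796860)
-t = -1*796860 = -796860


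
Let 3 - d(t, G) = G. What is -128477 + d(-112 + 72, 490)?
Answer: -128964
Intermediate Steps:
d(t, G) = 3 - G
-128477 + d(-112 + 72, 490) = -128477 + (3 - 1*490) = -128477 + (3 - 490) = -128477 - 487 = -128964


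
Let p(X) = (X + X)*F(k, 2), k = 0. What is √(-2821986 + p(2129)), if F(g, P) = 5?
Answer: 2*I*√700174 ≈ 1673.5*I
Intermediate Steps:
p(X) = 10*X (p(X) = (X + X)*5 = (2*X)*5 = 10*X)
√(-2821986 + p(2129)) = √(-2821986 + 10*2129) = √(-2821986 + 21290) = √(-2800696) = 2*I*√700174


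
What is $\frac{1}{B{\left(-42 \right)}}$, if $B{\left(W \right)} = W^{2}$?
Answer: $\frac{1}{1764} \approx 0.00056689$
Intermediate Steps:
$\frac{1}{B{\left(-42 \right)}} = \frac{1}{\left(-42\right)^{2}} = \frac{1}{1764}$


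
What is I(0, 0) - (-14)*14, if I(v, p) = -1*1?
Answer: 195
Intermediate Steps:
I(v, p) = -1
I(0, 0) - (-14)*14 = -1 - (-14)*14 = -1 - 14*(-14) = -1 + 196 = 195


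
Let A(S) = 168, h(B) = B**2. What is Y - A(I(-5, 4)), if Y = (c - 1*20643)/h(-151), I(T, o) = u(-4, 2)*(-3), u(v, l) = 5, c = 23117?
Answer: -3828094/22801 ≈ -167.89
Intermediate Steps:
I(T, o) = -15 (I(T, o) = 5*(-3) = -15)
Y = 2474/22801 (Y = (23117 - 1*20643)/((-151)**2) = (23117 - 20643)/22801 = 2474*(1/22801) = 2474/22801 ≈ 0.10850)
Y - A(I(-5, 4)) = 2474/22801 - 1*168 = 2474/22801 - 168 = -3828094/22801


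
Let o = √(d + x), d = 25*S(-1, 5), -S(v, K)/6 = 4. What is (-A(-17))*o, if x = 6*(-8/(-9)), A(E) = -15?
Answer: 10*I*√1338 ≈ 365.79*I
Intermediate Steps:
S(v, K) = -24 (S(v, K) = -6*4 = -24)
x = 16/3 (x = 6*(-8*(-⅑)) = 6*(8/9) = 16/3 ≈ 5.3333)
d = -600 (d = 25*(-24) = -600)
o = 2*I*√1338/3 (o = √(-600 + 16/3) = √(-1784/3) = 2*I*√1338/3 ≈ 24.386*I)
(-A(-17))*o = (-1*(-15))*(2*I*√1338/3) = 15*(2*I*√1338/3) = 10*I*√1338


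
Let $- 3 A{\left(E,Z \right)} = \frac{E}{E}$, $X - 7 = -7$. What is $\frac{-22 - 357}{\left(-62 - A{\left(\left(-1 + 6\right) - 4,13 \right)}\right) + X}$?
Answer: $\frac{1137}{185} \approx 6.1459$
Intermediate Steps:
$X = 0$ ($X = 7 - 7 = 0$)
$A{\left(E,Z \right)} = - \frac{1}{3}$ ($A{\left(E,Z \right)} = - \frac{E \frac{1}{E}}{3} = \left(- \frac{1}{3}\right) 1 = - \frac{1}{3}$)
$\frac{-22 - 357}{\left(-62 - A{\left(\left(-1 + 6\right) - 4,13 \right)}\right) + X} = \frac{-22 - 357}{\left(-62 - - \frac{1}{3}\right) + 0} = - \frac{379}{\left(-62 + \frac{1}{3}\right) + 0} = - \frac{379}{- \frac{185}{3} + 0} = - \frac{379}{- \frac{185}{3}} = \left(-379\right) \left(- \frac{3}{185}\right) = \frac{1137}{185}$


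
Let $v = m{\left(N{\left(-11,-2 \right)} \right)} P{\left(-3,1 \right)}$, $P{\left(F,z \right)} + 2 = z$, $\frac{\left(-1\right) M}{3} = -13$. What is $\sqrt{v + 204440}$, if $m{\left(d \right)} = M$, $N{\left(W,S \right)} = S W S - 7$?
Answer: $\sqrt{204401} \approx 452.11$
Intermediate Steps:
$N{\left(W,S \right)} = -7 + W S^{2}$ ($N{\left(W,S \right)} = W S^{2} - 7 = -7 + W S^{2}$)
$M = 39$ ($M = \left(-3\right) \left(-13\right) = 39$)
$P{\left(F,z \right)} = -2 + z$
$m{\left(d \right)} = 39$
$v = -39$ ($v = 39 \left(-2 + 1\right) = 39 \left(-1\right) = -39$)
$\sqrt{v + 204440} = \sqrt{-39 + 204440} = \sqrt{204401}$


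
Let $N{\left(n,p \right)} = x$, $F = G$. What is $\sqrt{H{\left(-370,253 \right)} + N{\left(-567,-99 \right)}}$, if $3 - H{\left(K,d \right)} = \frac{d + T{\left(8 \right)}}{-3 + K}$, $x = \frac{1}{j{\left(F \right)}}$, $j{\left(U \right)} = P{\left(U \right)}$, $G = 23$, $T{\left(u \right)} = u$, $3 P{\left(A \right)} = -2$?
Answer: $\frac{\sqrt{1224186}}{746} \approx 1.4831$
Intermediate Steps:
$P{\left(A \right)} = - \frac{2}{3}$ ($P{\left(A \right)} = \frac{1}{3} \left(-2\right) = - \frac{2}{3}$)
$F = 23$
$j{\left(U \right)} = - \frac{2}{3}$
$x = - \frac{3}{2}$ ($x = \frac{1}{- \frac{2}{3}} = - \frac{3}{2} \approx -1.5$)
$N{\left(n,p \right)} = - \frac{3}{2}$
$H{\left(K,d \right)} = 3 - \frac{8 + d}{-3 + K}$ ($H{\left(K,d \right)} = 3 - \frac{d + 8}{-3 + K} = 3 - \frac{8 + d}{-3 + K}$)
$\sqrt{H{\left(-370,253 \right)} + N{\left(-567,-99 \right)}} = \sqrt{\frac{-17 - 253 + 3 \left(-370\right)}{-3 - 370} - \frac{3}{2}} = \sqrt{\frac{-17 - 253 - 1110}{-373} - \frac{3}{2}} = \sqrt{\left(- \frac{1}{373}\right) \left(-1380\right) - \frac{3}{2}} = \sqrt{\frac{1380}{373} - \frac{3}{2}} = \sqrt{\frac{1641}{746}} = \frac{\sqrt{1224186}}{746}$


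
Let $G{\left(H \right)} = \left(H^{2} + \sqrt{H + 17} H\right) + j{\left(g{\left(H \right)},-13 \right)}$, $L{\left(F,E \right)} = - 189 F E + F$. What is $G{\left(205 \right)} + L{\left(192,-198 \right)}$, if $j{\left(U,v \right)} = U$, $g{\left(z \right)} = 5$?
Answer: $7227246 + 205 \sqrt{222} \approx 7.2303 \cdot 10^{6}$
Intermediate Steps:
$L{\left(F,E \right)} = F - 189 E F$ ($L{\left(F,E \right)} = - 189 E F + F = F - 189 E F$)
$G{\left(H \right)} = 5 + H^{2} + H \sqrt{17 + H}$ ($G{\left(H \right)} = \left(H^{2} + \sqrt{H + 17} H\right) + 5 = \left(H^{2} + \sqrt{17 + H} H\right) + 5 = \left(H^{2} + H \sqrt{17 + H}\right) + 5 = 5 + H^{2} + H \sqrt{17 + H}$)
$G{\left(205 \right)} + L{\left(192,-198 \right)} = \left(5 + 205^{2} + 205 \sqrt{17 + 205}\right) + 192 \left(1 - -37422\right) = \left(5 + 42025 + 205 \sqrt{222}\right) + 192 \left(1 + 37422\right) = \left(42030 + 205 \sqrt{222}\right) + 192 \cdot 37423 = \left(42030 + 205 \sqrt{222}\right) + 7185216 = 7227246 + 205 \sqrt{222}$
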